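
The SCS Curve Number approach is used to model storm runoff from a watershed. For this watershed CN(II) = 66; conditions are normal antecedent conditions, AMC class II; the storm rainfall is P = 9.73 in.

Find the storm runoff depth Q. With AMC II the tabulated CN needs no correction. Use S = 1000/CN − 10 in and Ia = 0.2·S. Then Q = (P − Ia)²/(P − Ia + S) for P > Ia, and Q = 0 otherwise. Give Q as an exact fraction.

CN(II) = 66; AMC II needs no correction.
Retention S: 1000/CN − 10 with CN=66.000 → S = 170/33 ≈ 5.152 in
Initial abstraction Ia = S/5 = (170/33)/5 = 34/33 ≈ 1.030 in
Since P=9.730 > Ia=1.030: effective rainfall P−Ia = 28709/3300 in
Q = (28709/3300)²/((28709/3300) + 170/33) = (824206681/10890000)/(45709/3300) = 824206681/150839700 in ≈ 5.464 in

Q = 824206681/150839700 in ≈ 5.464 in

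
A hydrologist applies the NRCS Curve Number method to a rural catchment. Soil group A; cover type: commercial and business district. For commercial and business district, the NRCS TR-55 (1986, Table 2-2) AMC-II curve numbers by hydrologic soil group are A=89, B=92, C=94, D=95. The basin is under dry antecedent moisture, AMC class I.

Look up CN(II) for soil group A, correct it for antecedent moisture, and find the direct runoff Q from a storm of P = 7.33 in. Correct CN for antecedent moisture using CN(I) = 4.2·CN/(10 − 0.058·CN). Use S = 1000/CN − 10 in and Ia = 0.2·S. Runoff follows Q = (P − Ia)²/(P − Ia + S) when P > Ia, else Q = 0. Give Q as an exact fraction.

NRCS table: commercial and business district, soil group A → CN(II) = 89
CN(I) from CN(II)=89: (4.2·89)/(10 − 0.058·89) = 186900/2419 ≈ 77.263
Max retention: S = 1000/(186900/2419) − 10 = 5500/1869 in (≈ 2.943 in)
Ia = 0.2·(5500/1869) = 1100/1869 in ≈ 0.589 in
Since P=7.330 > Ia=0.589: effective rainfall P−Ia = 1259977/186900 in
Q: (1259977/186900)² ÷ (1809977/186900) = 1587542040529/338284701300 in (≈ 4.693 in)

Q = 1587542040529/338284701300 in ≈ 4.693 in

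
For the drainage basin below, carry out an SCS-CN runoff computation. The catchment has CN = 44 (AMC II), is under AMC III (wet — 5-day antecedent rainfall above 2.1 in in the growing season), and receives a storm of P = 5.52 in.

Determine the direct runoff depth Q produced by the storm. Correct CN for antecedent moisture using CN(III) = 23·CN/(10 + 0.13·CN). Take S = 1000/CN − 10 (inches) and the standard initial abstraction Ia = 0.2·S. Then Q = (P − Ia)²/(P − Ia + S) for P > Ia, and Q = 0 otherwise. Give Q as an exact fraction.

Q = 389595698/198965525 in ≈ 1.958 in

Wet (AMC III): CN(III) = 23·44/(10 + 0.13·44) = 1012/(393/25) = 25300/393 ≈ 64.377
S = 1000/(25300/393) − 10 = 1400/253 in ≈ 5.534 in
Ia = 0.2·(1400/253) = 280/253 in ≈ 1.107 in
Since P=5.520 > Ia=1.107: effective rainfall P−Ia = 27914/6325 in
Q: (27914/6325)² ÷ (62914/6325) = 389595698/198965525 in (≈ 1.958 in)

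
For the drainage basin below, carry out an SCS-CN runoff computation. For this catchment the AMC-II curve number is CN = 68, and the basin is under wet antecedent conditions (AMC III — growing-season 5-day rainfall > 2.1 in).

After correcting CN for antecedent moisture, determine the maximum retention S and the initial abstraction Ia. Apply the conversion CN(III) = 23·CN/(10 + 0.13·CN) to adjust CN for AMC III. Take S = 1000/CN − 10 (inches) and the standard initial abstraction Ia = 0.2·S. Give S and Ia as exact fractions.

S = 800/391 in ≈ 2.046 in; Ia = 160/391 in ≈ 0.409 in

Wet (AMC III): CN(III) = 23·68/(10 + 0.13·68) = 1564/(471/25) = 39100/471 ≈ 83.015
Retention S: 1000/CN − 10 with CN=83.015 → S = 800/391 ≈ 2.046 in
Initial abstraction Ia = S/5 = (800/391)/5 = 160/391 ≈ 0.409 in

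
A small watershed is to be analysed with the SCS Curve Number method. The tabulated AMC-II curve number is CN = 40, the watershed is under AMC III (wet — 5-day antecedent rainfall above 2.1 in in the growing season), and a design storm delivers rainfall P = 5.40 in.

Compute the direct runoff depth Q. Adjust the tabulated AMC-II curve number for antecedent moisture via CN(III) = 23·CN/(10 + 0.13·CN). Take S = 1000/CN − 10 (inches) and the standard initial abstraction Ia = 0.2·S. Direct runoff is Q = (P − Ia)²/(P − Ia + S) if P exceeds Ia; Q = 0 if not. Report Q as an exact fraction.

Q = 73947/46805 in ≈ 1.580 in

Adjust CN=40 to AMC III: 23·40/(10 + 0.13·40) → 920 ÷ (76/5) = 1150/19 ≈ 60.526
Max retention: S = 1000/(1150/19) − 10 = 150/23 in (≈ 6.522 in)
Ia = 0.2·(150/23) = 30/23 in ≈ 1.304 in
P − Ia = 5.400 − 1.304 = 471/115 ≈ 4.096 in (> 0, runoff occurs)
Runoff Q = (P−Ia)²/(P−Ia+S) = (4.096)²/(4.096+6.522) = 73947/46805 ≈ 1.580 in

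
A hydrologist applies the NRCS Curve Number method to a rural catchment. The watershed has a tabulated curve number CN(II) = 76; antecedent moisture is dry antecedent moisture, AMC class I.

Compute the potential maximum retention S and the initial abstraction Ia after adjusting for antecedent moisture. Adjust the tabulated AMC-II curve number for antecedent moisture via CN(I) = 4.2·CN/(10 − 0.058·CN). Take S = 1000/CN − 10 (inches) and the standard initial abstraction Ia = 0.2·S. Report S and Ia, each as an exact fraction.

CN(I) from CN(II)=76: (4.2·76)/(10 − 0.058·76) = 13300/233 ≈ 57.082
Max retention: S = 1000/(13300/233) − 10 = 1000/133 in (≈ 7.519 in)
Ia = 0.2S: 0.2·7.519 = 1.504 in (exactly 200/133)

S = 1000/133 in ≈ 7.519 in; Ia = 200/133 in ≈ 1.504 in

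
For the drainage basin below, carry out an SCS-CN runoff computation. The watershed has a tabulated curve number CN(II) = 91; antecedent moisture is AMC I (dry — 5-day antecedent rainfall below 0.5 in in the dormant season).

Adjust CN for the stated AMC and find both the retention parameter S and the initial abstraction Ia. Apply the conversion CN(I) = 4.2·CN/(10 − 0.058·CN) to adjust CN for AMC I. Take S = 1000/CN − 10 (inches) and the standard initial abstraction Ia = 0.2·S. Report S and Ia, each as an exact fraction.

S = 1500/637 in ≈ 2.355 in; Ia = 300/637 in ≈ 0.471 in

CN(I) from CN(II)=91: (4.2·91)/(10 − 0.058·91) = 63700/787 ≈ 80.940
S = 1000/(63700/787) − 10 = 1500/637 in ≈ 2.355 in
Initial abstraction Ia = S/5 = (1500/637)/5 = 300/637 ≈ 0.471 in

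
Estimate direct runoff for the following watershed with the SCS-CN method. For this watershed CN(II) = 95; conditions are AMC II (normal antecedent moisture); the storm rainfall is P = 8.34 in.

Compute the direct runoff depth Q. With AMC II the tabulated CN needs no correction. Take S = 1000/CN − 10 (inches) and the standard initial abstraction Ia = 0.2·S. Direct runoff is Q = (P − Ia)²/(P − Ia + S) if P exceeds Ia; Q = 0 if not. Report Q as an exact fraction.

Q = 61199329/7906850 in ≈ 7.740 in

CN(II) = 95; AMC II needs no correction.
S = 1000/95 − 10 = 10/19 in ≈ 0.526 in
Ia = 0.2·(10/19) = 2/19 in ≈ 0.105 in
P − Ia = 8.340 − 0.105 = 7823/950 ≈ 8.235 in (> 0, runoff occurs)
Q: (7823/950)² ÷ (8323/950) = 61199329/7906850 in (≈ 7.740 in)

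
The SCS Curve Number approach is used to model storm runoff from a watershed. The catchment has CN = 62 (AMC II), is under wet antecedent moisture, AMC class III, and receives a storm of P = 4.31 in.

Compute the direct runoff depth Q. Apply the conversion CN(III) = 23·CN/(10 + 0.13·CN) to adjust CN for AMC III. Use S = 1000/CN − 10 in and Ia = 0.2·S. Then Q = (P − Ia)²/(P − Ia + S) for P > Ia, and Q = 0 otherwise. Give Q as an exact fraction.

Q = 72524105809/32748303900 in ≈ 2.215 in

Wet (AMC III): CN(III) = 23·62/(10 + 0.13·62) = 1426/(903/50) = 71300/903 ≈ 78.959
Retention S: 1000/CN − 10 with CN=78.959 → S = 1900/713 ≈ 2.665 in
Ia = 0.2·(1900/713) = 380/713 in ≈ 0.533 in
Since P=4.310 > Ia=0.533: effective rainfall P−Ia = 269303/71300 in
Q: (269303/71300)² ÷ (459303/71300) = 72524105809/32748303900 in (≈ 2.215 in)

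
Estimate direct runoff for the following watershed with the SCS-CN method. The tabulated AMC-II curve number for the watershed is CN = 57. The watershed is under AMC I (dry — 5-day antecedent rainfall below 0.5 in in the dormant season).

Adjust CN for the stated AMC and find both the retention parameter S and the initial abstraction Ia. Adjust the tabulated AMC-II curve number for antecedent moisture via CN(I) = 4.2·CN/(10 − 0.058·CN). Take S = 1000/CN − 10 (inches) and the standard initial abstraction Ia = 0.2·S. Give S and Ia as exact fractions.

S = 21500/1197 in ≈ 17.962 in; Ia = 4300/1197 in ≈ 3.592 in

CN(I) from CN(II)=57: (4.2·57)/(10 − 0.058·57) = 119700/3347 ≈ 35.763
Max retention: S = 1000/(119700/3347) − 10 = 21500/1197 in (≈ 17.962 in)
Ia = 0.2S: 0.2·17.962 = 3.592 in (exactly 4300/1197)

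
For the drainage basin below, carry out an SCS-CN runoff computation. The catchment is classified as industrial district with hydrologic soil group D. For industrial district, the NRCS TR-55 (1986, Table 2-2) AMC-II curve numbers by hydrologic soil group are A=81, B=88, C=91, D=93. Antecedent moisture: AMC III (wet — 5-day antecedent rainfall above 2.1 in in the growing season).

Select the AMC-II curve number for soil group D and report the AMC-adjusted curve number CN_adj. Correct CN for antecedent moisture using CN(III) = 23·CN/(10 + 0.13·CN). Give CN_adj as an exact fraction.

CN_adj = 213900/2209 ≈ 96.831

NRCS table: industrial district, soil group D → CN(II) = 93
Adjust CN=93 to AMC III: 23·93/(10 + 0.13·93) → 2139 ÷ (2209/100) = 213900/2209 ≈ 96.831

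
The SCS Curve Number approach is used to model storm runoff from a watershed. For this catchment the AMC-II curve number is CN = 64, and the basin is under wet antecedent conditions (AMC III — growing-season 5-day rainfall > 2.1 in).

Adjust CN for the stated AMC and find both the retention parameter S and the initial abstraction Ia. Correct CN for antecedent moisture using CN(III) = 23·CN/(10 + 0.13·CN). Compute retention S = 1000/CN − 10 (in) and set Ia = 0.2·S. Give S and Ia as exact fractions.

Adjust CN=64 to AMC III: 23·64/(10 + 0.13·64) → 1472 ÷ (458/25) = 18400/229 ≈ 80.349
S = 1000/(18400/229) − 10 = 225/92 in ≈ 2.446 in
Ia = 0.2S: 0.2·2.446 = 0.489 in (exactly 45/92)

S = 225/92 in ≈ 2.446 in; Ia = 45/92 in ≈ 0.489 in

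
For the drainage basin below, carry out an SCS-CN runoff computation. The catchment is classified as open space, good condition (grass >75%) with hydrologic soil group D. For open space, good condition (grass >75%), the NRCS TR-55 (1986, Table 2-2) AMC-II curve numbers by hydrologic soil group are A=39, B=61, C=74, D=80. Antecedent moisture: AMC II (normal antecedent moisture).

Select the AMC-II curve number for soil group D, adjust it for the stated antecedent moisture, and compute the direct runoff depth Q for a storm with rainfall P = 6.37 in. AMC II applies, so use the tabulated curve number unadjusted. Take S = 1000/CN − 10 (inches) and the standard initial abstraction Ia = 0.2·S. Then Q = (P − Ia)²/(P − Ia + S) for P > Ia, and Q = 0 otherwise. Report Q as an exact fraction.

NRCS table: open space, good condition (grass >75%), soil group D → CN(II) = 80
CN(II) = 80; AMC II needs no correction.
Retention S: 1000/CN − 10 with CN=80.000 → S = 5/2 ≈ 2.500 in
Ia = 0.2S: 0.2·2.500 = 0.500 in (exactly 1/2)
Excess rainfall: 6.370 − 0.500 = 5.870 in; P > Ia so Q > 0
Q = (587/100)²/((587/100) + 5/2) = (344569/10000)/(837/100) = 344569/83700 in ≈ 4.117 in

Q = 344569/83700 in ≈ 4.117 in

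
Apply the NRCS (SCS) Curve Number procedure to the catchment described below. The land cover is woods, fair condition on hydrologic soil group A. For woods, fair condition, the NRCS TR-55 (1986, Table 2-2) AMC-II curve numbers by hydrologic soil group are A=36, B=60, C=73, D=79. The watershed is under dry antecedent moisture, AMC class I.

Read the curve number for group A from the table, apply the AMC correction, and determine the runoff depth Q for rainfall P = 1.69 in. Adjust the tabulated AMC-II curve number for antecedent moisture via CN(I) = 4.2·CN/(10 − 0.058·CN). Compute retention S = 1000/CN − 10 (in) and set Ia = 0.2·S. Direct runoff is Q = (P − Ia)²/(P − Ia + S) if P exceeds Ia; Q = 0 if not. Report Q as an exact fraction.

NRCS table: woods, fair condition, soil group A → CN(II) = 36
Dry (AMC I): CN(I) = 4.2·36/(10 − 0.058·36) = (756/5)/(989/125) = 18900/989 ≈ 19.110
Retention S: 1000/CN − 10 with CN=19.110 → S = 8000/189 ≈ 42.328 in
Initial abstraction Ia = S/5 = (8000/189)/5 = 1600/189 ≈ 8.466 in
P = 1.690 ≤ Ia = 8.466 in: entire storm abstracted, Q = 0.

Q = 0 in ≈ 0.000 in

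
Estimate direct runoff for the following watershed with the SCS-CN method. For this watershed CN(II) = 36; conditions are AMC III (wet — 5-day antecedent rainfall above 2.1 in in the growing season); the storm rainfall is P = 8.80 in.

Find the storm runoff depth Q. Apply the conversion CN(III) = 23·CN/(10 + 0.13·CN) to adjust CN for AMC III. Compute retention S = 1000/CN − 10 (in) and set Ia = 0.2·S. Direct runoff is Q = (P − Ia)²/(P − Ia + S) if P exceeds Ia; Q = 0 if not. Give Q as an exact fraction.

Adjust CN=36 to AMC III: 23·36/(10 + 0.13·36) → 828 ÷ (367/25) = 20700/367 ≈ 56.403
S = 1000/(20700/367) − 10 = 1600/207 in ≈ 7.729 in
Ia = 0.2·(1600/207) = 320/207 in ≈ 1.546 in
Excess rainfall: 8.800 − 1.546 = 7.254 in; P > Ia so Q > 0
Q = (7508/1035)²/((7508/1035) + 1600/207) = (56370064/1071225)/(15508/1035) = 14092516/4012695 in ≈ 3.512 in

Q = 14092516/4012695 in ≈ 3.512 in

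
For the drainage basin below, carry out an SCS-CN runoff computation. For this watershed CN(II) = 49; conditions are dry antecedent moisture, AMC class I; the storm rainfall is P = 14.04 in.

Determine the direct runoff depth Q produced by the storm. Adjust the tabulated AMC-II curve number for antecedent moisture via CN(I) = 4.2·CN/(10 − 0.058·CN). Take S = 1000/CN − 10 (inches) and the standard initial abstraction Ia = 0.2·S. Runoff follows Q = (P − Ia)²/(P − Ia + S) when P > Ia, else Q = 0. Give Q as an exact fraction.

Adjust CN=49 to AMC I: 4.2·49/(10 − 0.058·49) → (1029/5) ÷ (3579/500) = 34300/1193 ≈ 28.751
S = 1000/(34300/1193) − 10 = 8500/343 in ≈ 24.781 in
Initial abstraction Ia = S/5 = (8500/343)/5 = 1700/343 ≈ 4.956 in
Since P=14.040 > Ia=4.956: effective rainfall P−Ia = 77893/8575 in
Q = (77893/8575)²/((77893/8575) + 8500/343) = (6067319449/73530625)/(290393/8575) = 6067319449/2490119975 in ≈ 2.437 in

Q = 6067319449/2490119975 in ≈ 2.437 in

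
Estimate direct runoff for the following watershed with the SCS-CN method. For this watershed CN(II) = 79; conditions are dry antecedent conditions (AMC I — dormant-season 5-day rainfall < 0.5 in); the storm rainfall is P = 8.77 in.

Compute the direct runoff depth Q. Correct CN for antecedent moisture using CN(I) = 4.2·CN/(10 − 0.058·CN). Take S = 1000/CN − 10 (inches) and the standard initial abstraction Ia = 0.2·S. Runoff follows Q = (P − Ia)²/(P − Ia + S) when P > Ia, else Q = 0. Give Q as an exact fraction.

Dry (AMC I): CN(I) = 4.2·79/(10 − 0.058·79) = (1659/5)/(2709/500) = 7900/129 ≈ 61.240
Max retention: S = 1000/(7900/129) − 10 = 500/79 in (≈ 6.329 in)
Initial abstraction Ia = S/5 = (500/79)/5 = 100/79 ≈ 1.266 in
Excess rainfall: 8.770 − 1.266 = 7.504 in; P > Ia so Q > 0
Q = (59283/7900)²/((59283/7900) + 500/79) = (3514474089/62410000)/(109283/7900) = 3514474089/863335700 in ≈ 4.071 in

Q = 3514474089/863335700 in ≈ 4.071 in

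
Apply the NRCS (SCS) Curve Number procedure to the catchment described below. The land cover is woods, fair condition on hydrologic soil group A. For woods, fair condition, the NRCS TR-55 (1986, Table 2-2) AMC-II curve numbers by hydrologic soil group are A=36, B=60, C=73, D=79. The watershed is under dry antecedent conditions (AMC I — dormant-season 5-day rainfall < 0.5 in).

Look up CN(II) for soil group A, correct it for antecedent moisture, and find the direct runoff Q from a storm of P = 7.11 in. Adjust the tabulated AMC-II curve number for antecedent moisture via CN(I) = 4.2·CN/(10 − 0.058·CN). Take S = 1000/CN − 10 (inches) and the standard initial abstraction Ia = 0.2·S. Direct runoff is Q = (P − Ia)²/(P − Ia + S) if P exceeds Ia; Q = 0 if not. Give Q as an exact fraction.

NRCS table: woods, fair condition, soil group A → CN(II) = 36
Adjust CN=36 to AMC I: 4.2·36/(10 − 0.058·36) → (756/5) ÷ (989/125) = 18900/989 ≈ 19.110
Max retention: S = 1000/(18900/989) − 10 = 8000/189 in (≈ 42.328 in)
Ia = 0.2S: 0.2·42.328 = 8.466 in (exactly 1600/189)
P = 7.110 ≤ Ia = 8.466 in: entire storm abstracted, Q = 0.

Q = 0 in ≈ 0.000 in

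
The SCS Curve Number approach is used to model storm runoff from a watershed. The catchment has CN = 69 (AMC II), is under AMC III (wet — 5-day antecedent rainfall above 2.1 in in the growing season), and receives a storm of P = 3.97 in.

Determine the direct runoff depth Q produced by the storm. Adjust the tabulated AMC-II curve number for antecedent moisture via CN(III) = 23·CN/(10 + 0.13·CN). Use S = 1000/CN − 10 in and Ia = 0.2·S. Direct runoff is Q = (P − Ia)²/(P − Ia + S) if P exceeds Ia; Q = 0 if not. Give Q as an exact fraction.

Q = 322668305521/139344789300 in ≈ 2.316 in

Wet (AMC III): CN(III) = 23·69/(10 + 0.13·69) = 1587/(1897/100) = 158700/1897 ≈ 83.658
Max retention: S = 1000/(158700/1897) − 10 = 3100/1587 in (≈ 1.953 in)
Ia = 0.2S: 0.2·1.953 = 0.391 in (exactly 620/1587)
Excess rainfall: 3.970 − 0.391 = 3.579 in; P > Ia so Q > 0
Runoff Q = (P−Ia)²/(P−Ia+S) = (3.579)²/(3.579+1.953) = 322668305521/139344789300 ≈ 2.316 in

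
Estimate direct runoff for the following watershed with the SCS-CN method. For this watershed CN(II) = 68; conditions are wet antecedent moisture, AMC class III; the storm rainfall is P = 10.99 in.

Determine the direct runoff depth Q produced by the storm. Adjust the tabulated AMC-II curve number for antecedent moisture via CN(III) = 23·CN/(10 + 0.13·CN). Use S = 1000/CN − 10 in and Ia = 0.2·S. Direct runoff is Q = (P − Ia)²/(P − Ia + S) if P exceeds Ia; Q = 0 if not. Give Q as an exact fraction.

Adjust CN=68 to AMC III: 23·68/(10 + 0.13·68) → 1564 ÷ (471/25) = 39100/471 ≈ 83.015
Max retention: S = 1000/(39100/471) − 10 = 800/391 in (≈ 2.046 in)
Ia = 0.2·(800/391) = 160/391 in ≈ 0.409 in
Excess rainfall: 10.990 − 0.409 = 10.581 in; P > Ia so Q > 0
Runoff Q = (P−Ia)²/(P−Ia+S) = (10.581)²/(10.581+2.046) = 171155136681/19304021900 ≈ 8.866 in

Q = 171155136681/19304021900 in ≈ 8.866 in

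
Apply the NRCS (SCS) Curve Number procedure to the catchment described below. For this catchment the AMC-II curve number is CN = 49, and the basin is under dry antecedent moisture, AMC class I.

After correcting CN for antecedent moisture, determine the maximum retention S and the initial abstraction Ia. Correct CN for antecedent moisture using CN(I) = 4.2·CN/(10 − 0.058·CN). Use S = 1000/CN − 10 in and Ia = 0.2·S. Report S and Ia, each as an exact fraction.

S = 8500/343 in ≈ 24.781 in; Ia = 1700/343 in ≈ 4.956 in

CN(I) from CN(II)=49: (4.2·49)/(10 − 0.058·49) = 34300/1193 ≈ 28.751
Retention S: 1000/CN − 10 with CN=28.751 → S = 8500/343 ≈ 24.781 in
Initial abstraction Ia = S/5 = (8500/343)/5 = 1700/343 ≈ 4.956 in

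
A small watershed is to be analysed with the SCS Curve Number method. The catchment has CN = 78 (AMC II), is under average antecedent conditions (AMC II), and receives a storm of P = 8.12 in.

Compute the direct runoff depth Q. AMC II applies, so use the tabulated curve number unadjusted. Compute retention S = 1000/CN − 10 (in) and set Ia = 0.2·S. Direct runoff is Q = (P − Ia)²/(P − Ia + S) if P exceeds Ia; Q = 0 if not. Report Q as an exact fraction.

Q = 54272689/9864075 in ≈ 5.502 in

Average conditions: CN = 78 (no AMC adjustment).
Max retention: S = 1000/78 − 10 = 110/39 in (≈ 2.821 in)
Initial abstraction Ia = S/5 = (110/39)/5 = 22/39 ≈ 0.564 in
Excess rainfall: 8.120 − 0.564 = 7.556 in; P > Ia so Q > 0
Q: (7367/975)² ÷ (10117/975) = 54272689/9864075 in (≈ 5.502 in)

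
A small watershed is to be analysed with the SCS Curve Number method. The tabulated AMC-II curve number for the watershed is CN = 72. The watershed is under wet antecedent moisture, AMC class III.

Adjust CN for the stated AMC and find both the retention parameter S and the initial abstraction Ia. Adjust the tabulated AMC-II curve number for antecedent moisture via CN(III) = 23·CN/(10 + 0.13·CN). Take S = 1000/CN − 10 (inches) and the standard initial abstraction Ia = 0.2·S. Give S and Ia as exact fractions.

Adjust CN=72 to AMC III: 23·72/(10 + 0.13·72) → 1656 ÷ (484/25) = 10350/121 ≈ 85.537
Max retention: S = 1000/(10350/121) − 10 = 350/207 in (≈ 1.691 in)
Initial abstraction Ia = S/5 = (350/207)/5 = 70/207 ≈ 0.338 in

S = 350/207 in ≈ 1.691 in; Ia = 70/207 in ≈ 0.338 in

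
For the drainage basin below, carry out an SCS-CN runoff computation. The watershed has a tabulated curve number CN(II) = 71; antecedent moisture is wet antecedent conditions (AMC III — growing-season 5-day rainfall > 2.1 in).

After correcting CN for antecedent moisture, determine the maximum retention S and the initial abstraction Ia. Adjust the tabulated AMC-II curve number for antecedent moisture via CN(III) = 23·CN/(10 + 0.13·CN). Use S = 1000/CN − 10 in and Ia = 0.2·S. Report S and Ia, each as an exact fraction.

CN(III) from CN(II)=71: (23·71)/(10 + 0.13·71) = 163300/1923 ≈ 84.919
S = 1000/(163300/1923) − 10 = 2900/1633 in ≈ 1.776 in
Initial abstraction Ia = S/5 = (2900/1633)/5 = 580/1633 ≈ 0.355 in

S = 2900/1633 in ≈ 1.776 in; Ia = 580/1633 in ≈ 0.355 in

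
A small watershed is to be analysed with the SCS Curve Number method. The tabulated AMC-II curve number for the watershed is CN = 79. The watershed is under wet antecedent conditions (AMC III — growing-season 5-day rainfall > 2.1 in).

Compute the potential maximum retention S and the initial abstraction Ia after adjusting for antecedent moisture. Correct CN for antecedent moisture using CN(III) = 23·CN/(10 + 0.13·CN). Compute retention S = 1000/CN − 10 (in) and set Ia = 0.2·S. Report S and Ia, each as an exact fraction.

S = 2100/1817 in ≈ 1.156 in; Ia = 420/1817 in ≈ 0.231 in

CN(III) from CN(II)=79: (23·79)/(10 + 0.13·79) = 181700/2027 ≈ 89.640
S = 1000/(181700/2027) − 10 = 2100/1817 in ≈ 1.156 in
Ia = 0.2S: 0.2·1.156 = 0.231 in (exactly 420/1817)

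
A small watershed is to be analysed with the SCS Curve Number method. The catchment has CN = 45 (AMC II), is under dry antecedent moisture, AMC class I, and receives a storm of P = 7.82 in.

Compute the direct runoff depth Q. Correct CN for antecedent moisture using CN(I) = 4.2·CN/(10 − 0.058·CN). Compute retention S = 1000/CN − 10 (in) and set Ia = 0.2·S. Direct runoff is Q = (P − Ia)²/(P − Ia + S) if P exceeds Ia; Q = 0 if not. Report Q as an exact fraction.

Q = 357172201/2777345550 in ≈ 0.129 in

Adjust CN=45 to AMC I: 4.2·45/(10 − 0.058·45) → 189 ÷ (739/100) = 18900/739 ≈ 25.575
S = 1000/(18900/739) − 10 = 5500/189 in ≈ 29.101 in
Initial abstraction Ia = S/5 = (5500/189)/5 = 1100/189 ≈ 5.820 in
Since P=7.820 > Ia=5.820: effective rainfall P−Ia = 18899/9450 in
Q = (18899/9450)²/((18899/9450) + 5500/189) = (357172201/89302500)/(293899/9450) = 357172201/2777345550 in ≈ 0.129 in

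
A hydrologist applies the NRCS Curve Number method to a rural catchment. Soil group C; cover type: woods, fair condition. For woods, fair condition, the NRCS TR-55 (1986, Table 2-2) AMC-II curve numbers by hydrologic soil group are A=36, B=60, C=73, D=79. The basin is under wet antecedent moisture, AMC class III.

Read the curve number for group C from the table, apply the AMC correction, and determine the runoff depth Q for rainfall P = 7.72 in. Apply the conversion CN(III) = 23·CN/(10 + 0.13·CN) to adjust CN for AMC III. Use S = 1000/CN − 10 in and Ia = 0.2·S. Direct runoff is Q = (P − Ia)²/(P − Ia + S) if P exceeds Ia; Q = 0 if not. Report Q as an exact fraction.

Q = 96439439209/15868522825 in ≈ 6.077 in

NRCS table: woods, fair condition, soil group C → CN(II) = 73
Wet (AMC III): CN(III) = 23·73/(10 + 0.13·73) = 1679/(1949/100) = 167900/1949 ≈ 86.147
Max retention: S = 1000/(167900/1949) − 10 = 2700/1679 in (≈ 1.608 in)
Initial abstraction Ia = S/5 = (2700/1679)/5 = 540/1679 ≈ 0.322 in
P − Ia = 7.720 − 0.322 = 310547/41975 ≈ 7.398 in (> 0, runoff occurs)
Q = (310547/41975)²/((310547/41975) + 2700/1679) = (96439439209/1761900625)/(378047/41975) = 96439439209/15868522825 in ≈ 6.077 in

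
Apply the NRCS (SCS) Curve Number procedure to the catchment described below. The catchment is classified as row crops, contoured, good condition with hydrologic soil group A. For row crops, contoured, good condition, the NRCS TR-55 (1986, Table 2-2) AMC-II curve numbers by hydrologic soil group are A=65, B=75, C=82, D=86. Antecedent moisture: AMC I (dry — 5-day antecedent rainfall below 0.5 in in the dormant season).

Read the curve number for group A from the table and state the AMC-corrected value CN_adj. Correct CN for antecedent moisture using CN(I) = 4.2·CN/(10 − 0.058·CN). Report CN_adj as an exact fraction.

NRCS table: row crops, contoured, good condition, soil group A → CN(II) = 65
CN(I) from CN(II)=65: (4.2·65)/(10 − 0.058·65) = 3900/89 ≈ 43.820

CN_adj = 3900/89 ≈ 43.820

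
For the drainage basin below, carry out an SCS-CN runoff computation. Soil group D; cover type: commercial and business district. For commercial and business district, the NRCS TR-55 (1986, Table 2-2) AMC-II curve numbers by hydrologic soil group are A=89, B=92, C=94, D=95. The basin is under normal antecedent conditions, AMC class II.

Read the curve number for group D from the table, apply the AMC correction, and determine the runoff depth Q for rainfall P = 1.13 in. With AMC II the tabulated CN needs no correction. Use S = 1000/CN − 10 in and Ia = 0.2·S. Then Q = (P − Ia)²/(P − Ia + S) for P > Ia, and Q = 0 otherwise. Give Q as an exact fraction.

NRCS table: commercial and business district, soil group D → CN(II) = 95
CN(II) = 95; AMC II needs no correction.
S = 1000/95 − 10 = 10/19 in ≈ 0.526 in
Initial abstraction Ia = S/5 = (10/19)/5 = 2/19 ≈ 0.105 in
P − Ia = 1.130 − 0.105 = 1947/1900 ≈ 1.025 in (> 0, runoff occurs)
Q: (1947/1900)² ÷ (2947/1900) = 3790809/5599300 in (≈ 0.677 in)

Q = 3790809/5599300 in ≈ 0.677 in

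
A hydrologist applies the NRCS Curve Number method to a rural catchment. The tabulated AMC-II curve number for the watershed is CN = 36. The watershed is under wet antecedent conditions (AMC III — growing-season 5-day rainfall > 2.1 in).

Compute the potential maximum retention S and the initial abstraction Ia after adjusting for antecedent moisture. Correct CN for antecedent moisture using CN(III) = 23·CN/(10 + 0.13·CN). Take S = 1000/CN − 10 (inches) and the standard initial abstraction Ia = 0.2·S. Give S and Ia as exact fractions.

Wet (AMC III): CN(III) = 23·36/(10 + 0.13·36) = 828/(367/25) = 20700/367 ≈ 56.403
S = 1000/(20700/367) − 10 = 1600/207 in ≈ 7.729 in
Ia = 0.2·(1600/207) = 320/207 in ≈ 1.546 in

S = 1600/207 in ≈ 7.729 in; Ia = 320/207 in ≈ 1.546 in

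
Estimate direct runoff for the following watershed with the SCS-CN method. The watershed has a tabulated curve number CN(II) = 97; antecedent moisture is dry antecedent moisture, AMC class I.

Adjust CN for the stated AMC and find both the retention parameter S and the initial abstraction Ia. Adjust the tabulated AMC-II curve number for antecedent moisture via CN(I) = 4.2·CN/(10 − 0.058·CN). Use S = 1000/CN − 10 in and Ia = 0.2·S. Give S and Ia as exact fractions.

Dry (AMC I): CN(I) = 4.2·97/(10 − 0.058·97) = (2037/5)/(2187/500) = 67900/729 ≈ 93.141
S = 1000/(67900/729) − 10 = 500/679 in ≈ 0.736 in
Initial abstraction Ia = S/5 = (500/679)/5 = 100/679 ≈ 0.147 in

S = 500/679 in ≈ 0.736 in; Ia = 100/679 in ≈ 0.147 in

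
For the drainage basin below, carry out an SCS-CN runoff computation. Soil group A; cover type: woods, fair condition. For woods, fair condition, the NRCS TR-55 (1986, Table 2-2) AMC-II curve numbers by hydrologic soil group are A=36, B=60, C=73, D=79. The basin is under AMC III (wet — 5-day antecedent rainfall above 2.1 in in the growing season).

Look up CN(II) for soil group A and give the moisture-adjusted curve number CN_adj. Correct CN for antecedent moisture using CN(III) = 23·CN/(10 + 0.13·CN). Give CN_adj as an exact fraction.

NRCS table: woods, fair condition, soil group A → CN(II) = 36
Adjust CN=36 to AMC III: 23·36/(10 + 0.13·36) → 828 ÷ (367/25) = 20700/367 ≈ 56.403

CN_adj = 20700/367 ≈ 56.403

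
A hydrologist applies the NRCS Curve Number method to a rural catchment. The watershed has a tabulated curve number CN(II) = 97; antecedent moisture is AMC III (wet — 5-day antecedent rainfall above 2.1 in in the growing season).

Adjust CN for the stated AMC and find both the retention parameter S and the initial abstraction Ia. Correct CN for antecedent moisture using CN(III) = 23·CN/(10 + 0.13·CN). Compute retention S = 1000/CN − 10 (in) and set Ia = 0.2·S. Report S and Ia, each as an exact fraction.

Wet (AMC III): CN(III) = 23·97/(10 + 0.13·97) = 2231/(2261/100) = 223100/2261 ≈ 98.673
Max retention: S = 1000/(223100/2261) − 10 = 300/2231 in (≈ 0.134 in)
Ia = 0.2S: 0.2·0.134 = 0.027 in (exactly 60/2231)

S = 300/2231 in ≈ 0.134 in; Ia = 60/2231 in ≈ 0.027 in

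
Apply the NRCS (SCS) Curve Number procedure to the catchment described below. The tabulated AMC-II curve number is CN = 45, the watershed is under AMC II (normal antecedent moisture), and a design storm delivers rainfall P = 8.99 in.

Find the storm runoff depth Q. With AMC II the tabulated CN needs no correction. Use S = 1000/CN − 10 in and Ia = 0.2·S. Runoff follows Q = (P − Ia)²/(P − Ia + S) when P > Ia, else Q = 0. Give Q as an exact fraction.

Q = 34703881/15201900 in ≈ 2.283 in

AMC II — tabulated CN = 45 applies directly.
S = 1000/45 − 10 = 110/9 in ≈ 12.222 in
Initial abstraction Ia = S/5 = (110/9)/5 = 22/9 ≈ 2.444 in
P − Ia = 8.990 − 2.444 = 5891/900 ≈ 6.546 in (> 0, runoff occurs)
Q = (5891/900)²/((5891/900) + 110/9) = (34703881/810000)/(16891/900) = 34703881/15201900 in ≈ 2.283 in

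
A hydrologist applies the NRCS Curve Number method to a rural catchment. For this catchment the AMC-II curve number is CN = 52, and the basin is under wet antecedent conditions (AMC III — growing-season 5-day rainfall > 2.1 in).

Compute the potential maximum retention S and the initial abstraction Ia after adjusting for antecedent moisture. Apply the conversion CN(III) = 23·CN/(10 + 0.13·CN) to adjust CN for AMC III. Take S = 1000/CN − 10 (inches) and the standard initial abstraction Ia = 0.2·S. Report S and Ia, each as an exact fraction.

Wet (AMC III): CN(III) = 23·52/(10 + 0.13·52) = 1196/(419/25) = 29900/419 ≈ 71.360
Retention S: 1000/CN − 10 with CN=71.360 → S = 1200/299 ≈ 4.013 in
Ia = 0.2·(1200/299) = 240/299 in ≈ 0.803 in

S = 1200/299 in ≈ 4.013 in; Ia = 240/299 in ≈ 0.803 in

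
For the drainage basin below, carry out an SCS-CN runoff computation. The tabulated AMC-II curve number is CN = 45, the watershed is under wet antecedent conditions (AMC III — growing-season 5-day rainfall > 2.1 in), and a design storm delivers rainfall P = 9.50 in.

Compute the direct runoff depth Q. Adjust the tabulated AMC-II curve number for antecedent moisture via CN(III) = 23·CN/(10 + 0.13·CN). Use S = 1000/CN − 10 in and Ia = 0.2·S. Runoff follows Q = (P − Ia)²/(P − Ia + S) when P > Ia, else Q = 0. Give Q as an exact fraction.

Adjust CN=45 to AMC III: 23·45/(10 + 0.13·45) → 1035 ÷ (317/20) = 20700/317 ≈ 65.300
S = 1000/(20700/317) − 10 = 1100/207 in ≈ 5.314 in
Ia = 0.2·(1100/207) = 220/207 in ≈ 1.063 in
Excess rainfall: 9.500 − 1.063 = 8.437 in; P > Ia so Q > 0
Runoff Q = (P−Ia)²/(P−Ia+S) = (8.437)²/(8.437+5.314) = 12201049/2356902 ≈ 5.177 in

Q = 12201049/2356902 in ≈ 5.177 in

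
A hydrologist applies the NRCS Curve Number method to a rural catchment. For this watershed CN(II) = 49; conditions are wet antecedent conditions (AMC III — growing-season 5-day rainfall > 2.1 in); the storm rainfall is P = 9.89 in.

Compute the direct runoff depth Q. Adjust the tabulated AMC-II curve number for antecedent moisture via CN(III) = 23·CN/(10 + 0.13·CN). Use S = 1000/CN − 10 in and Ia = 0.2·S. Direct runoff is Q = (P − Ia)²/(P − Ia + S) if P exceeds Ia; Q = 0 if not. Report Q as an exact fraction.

Q = 1025364835609/171597358100 in ≈ 5.975 in

Wet (AMC III): CN(III) = 23·49/(10 + 0.13·49) = 1127/(1637/100) = 112700/1637 ≈ 68.845
S = 1000/(112700/1637) − 10 = 5100/1127 in ≈ 4.525 in
Initial abstraction Ia = S/5 = (5100/1127)/5 = 1020/1127 ≈ 0.905 in
P − Ia = 9.890 − 0.905 = 1012603/112700 ≈ 8.985 in (> 0, runoff occurs)
Runoff Q = (P−Ia)²/(P−Ia+S) = (8.985)²/(8.985+4.525) = 1025364835609/171597358100 ≈ 5.975 in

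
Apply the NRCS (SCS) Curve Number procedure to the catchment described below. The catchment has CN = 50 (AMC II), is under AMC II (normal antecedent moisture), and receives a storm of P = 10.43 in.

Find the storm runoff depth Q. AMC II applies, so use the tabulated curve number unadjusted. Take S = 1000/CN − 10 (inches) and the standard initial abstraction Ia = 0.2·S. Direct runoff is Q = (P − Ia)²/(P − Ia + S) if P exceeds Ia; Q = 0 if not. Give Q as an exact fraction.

CN(II) = 50; AMC II needs no correction.
S = 1000/50 − 10 = 10 in ≈ 10.000 in
Ia = 0.2·10 = 2 in ≈ 2.000 in
Since P=10.430 > Ia=2.000: effective rainfall P−Ia = 843/100 in
Runoff Q = (P−Ia)²/(P−Ia+S) = (8.430)²/(8.430+10.000) = 710649/184300 ≈ 3.856 in

Q = 710649/184300 in ≈ 3.856 in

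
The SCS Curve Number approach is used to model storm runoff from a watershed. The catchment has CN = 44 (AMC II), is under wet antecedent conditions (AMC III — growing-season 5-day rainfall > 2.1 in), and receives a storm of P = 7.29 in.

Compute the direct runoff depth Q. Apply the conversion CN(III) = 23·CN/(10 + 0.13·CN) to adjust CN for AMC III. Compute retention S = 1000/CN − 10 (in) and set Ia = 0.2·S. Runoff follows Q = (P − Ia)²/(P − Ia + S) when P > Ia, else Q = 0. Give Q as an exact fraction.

Q = 24472534969/7499856100 in ≈ 3.263 in

Adjust CN=44 to AMC III: 23·44/(10 + 0.13·44) → 1012 ÷ (393/25) = 25300/393 ≈ 64.377
Max retention: S = 1000/(25300/393) − 10 = 1400/253 in (≈ 5.534 in)
Ia = 0.2·(1400/253) = 280/253 in ≈ 1.107 in
P − Ia = 7.290 − 1.107 = 156437/25300 ≈ 6.183 in (> 0, runoff occurs)
Runoff Q = (P−Ia)²/(P−Ia+S) = (6.183)²/(6.183+5.534) = 24472534969/7499856100 ≈ 3.263 in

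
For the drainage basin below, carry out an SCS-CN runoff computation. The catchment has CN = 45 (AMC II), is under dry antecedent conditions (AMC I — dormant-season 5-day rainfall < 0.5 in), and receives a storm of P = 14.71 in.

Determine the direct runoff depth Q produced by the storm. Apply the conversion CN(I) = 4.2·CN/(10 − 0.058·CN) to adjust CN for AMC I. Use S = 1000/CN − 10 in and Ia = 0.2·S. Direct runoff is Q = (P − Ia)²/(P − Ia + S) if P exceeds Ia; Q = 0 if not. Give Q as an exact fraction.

Q = 28230384361/13570559100 in ≈ 2.080 in

Adjust CN=45 to AMC I: 4.2·45/(10 − 0.058·45) → 189 ÷ (739/100) = 18900/739 ≈ 25.575
Retention S: 1000/CN − 10 with CN=25.575 → S = 5500/189 ≈ 29.101 in
Ia = 0.2·(5500/189) = 1100/189 in ≈ 5.820 in
P − Ia = 14.710 − 5.820 = 168019/18900 ≈ 8.890 in (> 0, runoff occurs)
Q = (168019/18900)²/((168019/18900) + 5500/189) = (28230384361/357210000)/(718019/18900) = 28230384361/13570559100 in ≈ 2.080 in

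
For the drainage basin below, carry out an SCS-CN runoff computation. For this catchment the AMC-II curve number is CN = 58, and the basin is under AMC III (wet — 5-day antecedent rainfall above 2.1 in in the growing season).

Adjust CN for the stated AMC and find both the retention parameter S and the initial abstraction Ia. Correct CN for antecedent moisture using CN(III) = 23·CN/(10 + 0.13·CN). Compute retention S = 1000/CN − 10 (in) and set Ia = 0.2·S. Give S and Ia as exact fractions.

S = 2100/667 in ≈ 3.148 in; Ia = 420/667 in ≈ 0.630 in

CN(III) from CN(II)=58: (23·58)/(10 + 0.13·58) = 66700/877 ≈ 76.055
S = 1000/(66700/877) − 10 = 2100/667 in ≈ 3.148 in
Initial abstraction Ia = S/5 = (2100/667)/5 = 420/667 ≈ 0.630 in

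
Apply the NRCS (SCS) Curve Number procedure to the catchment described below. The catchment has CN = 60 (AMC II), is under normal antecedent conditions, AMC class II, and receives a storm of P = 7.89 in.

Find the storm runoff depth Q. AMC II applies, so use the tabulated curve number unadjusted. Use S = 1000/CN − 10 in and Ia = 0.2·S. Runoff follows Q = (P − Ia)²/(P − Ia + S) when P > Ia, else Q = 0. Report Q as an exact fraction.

Q = 3869089/1190100 in ≈ 3.251 in

AMC II — tabulated CN = 60 applies directly.
S = 1000/60 − 10 = 20/3 in ≈ 6.667 in
Initial abstraction Ia = S/5 = (20/3)/5 = 4/3 ≈ 1.333 in
P − Ia = 7.890 − 1.333 = 1967/300 ≈ 6.557 in (> 0, runoff occurs)
Q: (1967/300)² ÷ (3967/300) = 3869089/1190100 in (≈ 3.251 in)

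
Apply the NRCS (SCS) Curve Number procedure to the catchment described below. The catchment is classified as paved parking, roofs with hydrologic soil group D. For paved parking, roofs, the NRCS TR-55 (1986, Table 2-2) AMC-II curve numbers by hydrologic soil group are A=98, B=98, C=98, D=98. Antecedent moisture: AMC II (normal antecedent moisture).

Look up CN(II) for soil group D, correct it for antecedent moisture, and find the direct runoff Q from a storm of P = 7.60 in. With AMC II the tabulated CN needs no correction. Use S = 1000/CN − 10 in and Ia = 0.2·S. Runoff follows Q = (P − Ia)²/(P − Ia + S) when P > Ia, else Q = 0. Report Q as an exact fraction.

NRCS table: paved parking, roofs, soil group D → CN(II) = 98
CN(II) = 98; AMC II needs no correction.
Retention S: 1000/CN − 10 with CN=98.000 → S = 10/49 ≈ 0.204 in
Initial abstraction Ia = S/5 = (10/49)/5 = 2/49 ≈ 0.041 in
Excess rainfall: 7.600 − 0.041 = 7.559 in; P > Ia so Q > 0
Q = (1852/245)²/((1852/245) + 10/49) = (3429904/60025)/(1902/245) = 1714952/232995 in ≈ 7.360 in

Q = 1714952/232995 in ≈ 7.360 in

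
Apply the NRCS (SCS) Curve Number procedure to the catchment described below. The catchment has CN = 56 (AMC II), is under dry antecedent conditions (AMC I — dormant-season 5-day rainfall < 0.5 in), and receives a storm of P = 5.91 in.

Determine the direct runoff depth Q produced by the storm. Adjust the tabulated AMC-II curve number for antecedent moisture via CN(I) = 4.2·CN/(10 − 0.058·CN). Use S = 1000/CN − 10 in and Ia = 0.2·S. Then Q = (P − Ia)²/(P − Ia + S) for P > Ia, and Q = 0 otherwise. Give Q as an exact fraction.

Q = 1016143129/4511091900 in ≈ 0.225 in

Dry (AMC I): CN(I) = 4.2·56/(10 − 0.058·56) = (1176/5)/(844/125) = 7350/211 ≈ 34.834
Max retention: S = 1000/(7350/211) − 10 = 2750/147 in (≈ 18.707 in)
Initial abstraction Ia = S/5 = (2750/147)/5 = 550/147 ≈ 3.741 in
P − Ia = 5.910 − 3.741 = 31877/14700 ≈ 2.169 in (> 0, runoff occurs)
Q = (31877/14700)²/((31877/14700) + 2750/147) = (1016143129/216090000)/(306877/14700) = 1016143129/4511091900 in ≈ 0.225 in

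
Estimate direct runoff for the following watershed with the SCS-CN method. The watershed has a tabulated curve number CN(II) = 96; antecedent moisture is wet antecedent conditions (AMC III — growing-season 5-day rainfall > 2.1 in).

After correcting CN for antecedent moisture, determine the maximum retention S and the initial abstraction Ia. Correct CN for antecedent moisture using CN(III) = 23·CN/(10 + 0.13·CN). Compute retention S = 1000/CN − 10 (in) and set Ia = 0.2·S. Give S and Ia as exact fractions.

CN(III) from CN(II)=96: (23·96)/(10 + 0.13·96) = 27600/281 ≈ 98.221
S = 1000/(27600/281) − 10 = 25/138 in ≈ 0.181 in
Initial abstraction Ia = S/5 = (25/138)/5 = 5/138 ≈ 0.036 in

S = 25/138 in ≈ 0.181 in; Ia = 5/138 in ≈ 0.036 in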